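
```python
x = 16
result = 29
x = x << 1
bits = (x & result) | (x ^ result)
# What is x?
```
Trace:
  x=16
  x=16, result=29
  x=32, result=29
  x=32, result=29, bits=61

Final answer: 32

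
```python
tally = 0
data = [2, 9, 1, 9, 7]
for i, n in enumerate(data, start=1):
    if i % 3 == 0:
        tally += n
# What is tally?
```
Trace:
  tally=0
  tally=0, i=1, n=2
  tally=0, i=2, n=9
  tally=1, i=3, n=1
  tally=1, i=4, n=9
  tally=1, i=5, n=7

Final answer: 1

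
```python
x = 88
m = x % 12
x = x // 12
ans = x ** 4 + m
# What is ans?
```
Trace:
  x=88
  x=88, m=4
  x=7, m=4
  x=7, m=4, ans=2405

Final answer: 2405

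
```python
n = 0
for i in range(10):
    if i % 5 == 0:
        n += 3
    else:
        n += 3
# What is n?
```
Trace:
  n=0
  n=3, i=0
  n=6, i=1
  n=9, i=2
  n=12, i=3
  n=15, i=4
  n=18, i=5
  n=21, i=6
  n=24, i=7
  n=27, i=8
  n=30, i=9

Final answer: 30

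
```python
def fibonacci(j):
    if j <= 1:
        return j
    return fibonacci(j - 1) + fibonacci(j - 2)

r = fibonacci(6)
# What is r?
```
Call trace (a repeated sub-call is expanded the first time; later identical calls just restate its return value):
fibonacci(j=6)
  fibonacci(j=5)
    fibonacci(j=4)
      fibonacci(j=3)
        fibonacci(j=2)
          fibonacci(j=1)
          -> return 1
          fibonacci(j=0)
          -> return 0
        -> return 1
        fibonacci(j=1)
        -> return 1
      -> return 2
      fibonacci(j=2) -> return 1  (same call as traced above)
    -> return 3
    fibonacci(j=3) -> return 2  (same call as traced above)
  -> return 5
  fibonacci(j=4) -> return 3  (same call as traced above)
-> return 8

Final answer: 8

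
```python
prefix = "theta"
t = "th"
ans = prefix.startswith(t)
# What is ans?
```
Trace:
  prefix='theta'
  prefix='theta', t='th'
  prefix='theta', t='th', ans=True

Final answer: True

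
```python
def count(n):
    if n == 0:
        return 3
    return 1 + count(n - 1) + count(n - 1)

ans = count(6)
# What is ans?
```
Call trace (a repeated sub-call is expanded the first time; later identical calls just restate its return value):
count(n=6)
  count(n=5)
    count(n=4)
      count(n=3)
        count(n=2)
          count(n=1)
            count(n=0)
            -> return 3
            count(n=0)
            -> return 3
          -> return 7
          count(n=1) -> return 7  (same call as traced above)
        -> return 15
        count(n=2) -> return 15  (same call as traced above)
      -> return 31
      count(n=3) -> return 31  (same call as traced above)
    -> return 63
    count(n=4) -> return 63  (same call as traced above)
  -> return 127
  count(n=5) -> return 127  (same call as traced above)
-> return 255

Final answer: 255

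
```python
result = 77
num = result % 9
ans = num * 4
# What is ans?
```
Trace:
  result=77
  result=77, num=5
  result=77, num=5, ans=20

Final answer: 20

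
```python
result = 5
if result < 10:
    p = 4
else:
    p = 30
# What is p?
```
Trace:
  result=5
  result=5, p=4

Final answer: 4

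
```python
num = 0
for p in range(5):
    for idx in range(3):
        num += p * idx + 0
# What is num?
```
Trace:
  num=0
  num=0, p=0, idx=0
  num=0, p=0, idx=1
  num=0, p=0, idx=2
  num=0, p=1, idx=0
  num=1, p=1, idx=1
  num=3, p=1, idx=2
  num=3, p=2, idx=0
  num=5, p=2, idx=1
  num=9, p=2, idx=2
  num=9, p=3, idx=0
  num=12, p=3, idx=1
  num=18, p=3, idx=2
  num=18, p=4, idx=0
  num=22, p=4, idx=1
  num=30, p=4, idx=2

Final answer: 30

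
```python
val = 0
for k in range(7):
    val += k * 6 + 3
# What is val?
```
Trace:
  val=0
  val=3, k=0
  val=12, k=1
  val=27, k=2
  val=48, k=3
  val=75, k=4
  val=108, k=5
  val=147, k=6

Final answer: 147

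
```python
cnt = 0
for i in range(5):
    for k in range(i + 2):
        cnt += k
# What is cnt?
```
Trace:
  cnt=0
  cnt=0, i=0, k=0
  cnt=1, i=0, k=1
  cnt=1, i=1, k=0
  cnt=2, i=1, k=1
  cnt=4, i=1, k=2
  cnt=4, i=2, k=0
  cnt=5, i=2, k=1
  cnt=7, i=2, k=2
  cnt=10, i=2, k=3
  cnt=10, i=3, k=0
  cnt=11, i=3, k=1
  cnt=13, i=3, k=2
  cnt=16, i=3, k=3
  cnt=20, i=3, k=4
  cnt=20, i=4, k=0
  cnt=21, i=4, k=1
  cnt=23, i=4, k=2
  cnt=26, i=4, k=3
  cnt=30, i=4, k=4
  cnt=35, i=4, k=5

Final answer: 35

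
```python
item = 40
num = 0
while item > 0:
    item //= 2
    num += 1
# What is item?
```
Trace:
  item=40
  item=40, num=0
  item=20, num=1
  item=10, num=2
  item=5, num=3
  item=2, num=4
  item=1, num=5
  item=0, num=6

Final answer: 0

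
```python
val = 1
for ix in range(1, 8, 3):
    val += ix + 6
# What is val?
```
Trace:
  val=1
  val=8, ix=1
  val=18, ix=4
  val=31, ix=7

Final answer: 31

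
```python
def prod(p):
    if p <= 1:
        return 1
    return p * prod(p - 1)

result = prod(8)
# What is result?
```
Call trace:
prod(p=8)
  prod(p=7)
    prod(p=6)
      prod(p=5)
        prod(p=4)
          prod(p=3)
            prod(p=2)
              prod(p=1)
              -> return 1
            -> return 2
          -> return 6
        -> return 24
      -> return 120
    -> return 720
  -> return 5040
-> return 40320

Final answer: 40320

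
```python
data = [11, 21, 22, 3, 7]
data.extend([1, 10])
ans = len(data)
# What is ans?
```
Trace:
  data=[11, 21, 22, 3, 7]
  data=[11, 21, 22, 3, 7, 1, 10]
  data=[11, 21, 22, 3, 7, 1, 10], ans=7

Final answer: 7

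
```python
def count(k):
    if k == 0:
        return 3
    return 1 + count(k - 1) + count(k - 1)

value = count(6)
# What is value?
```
Call trace (a repeated sub-call is expanded the first time; later identical calls just restate its return value):
count(k=6)
  count(k=5)
    count(k=4)
      count(k=3)
        count(k=2)
          count(k=1)
            count(k=0)
            -> return 3
            count(k=0)
            -> return 3
          -> return 7
          count(k=1) -> return 7  (same call as traced above)
        -> return 15
        count(k=2) -> return 15  (same call as traced above)
      -> return 31
      count(k=3) -> return 31  (same call as traced above)
    -> return 63
    count(k=4) -> return 63  (same call as traced above)
  -> return 127
  count(k=5) -> return 127  (same call as traced above)
-> return 255

Final answer: 255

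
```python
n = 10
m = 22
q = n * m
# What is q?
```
Trace:
  n=10
  n=10, m=22
  n=10, m=22, q=220

Final answer: 220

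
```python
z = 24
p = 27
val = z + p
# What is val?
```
Trace:
  z=24
  z=24, p=27
  z=24, p=27, val=51

Final answer: 51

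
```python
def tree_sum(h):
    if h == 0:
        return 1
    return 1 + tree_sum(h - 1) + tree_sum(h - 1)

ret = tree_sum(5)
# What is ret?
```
Call trace (a repeated sub-call is expanded the first time; later identical calls just restate its return value):
tree_sum(h=5)
  tree_sum(h=4)
    tree_sum(h=3)
      tree_sum(h=2)
        tree_sum(h=1)
          tree_sum(h=0)
          -> return 1
          tree_sum(h=0)
          -> return 1
        -> return 3
        tree_sum(h=1) -> return 3  (same call as traced above)
      -> return 7
      tree_sum(h=2) -> return 7  (same call as traced above)
    -> return 15
    tree_sum(h=3) -> return 15  (same call as traced above)
  -> return 31
  tree_sum(h=4) -> return 31  (same call as traced above)
-> return 63

Final answer: 63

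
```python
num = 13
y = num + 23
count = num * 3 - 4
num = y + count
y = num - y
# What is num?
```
Trace:
  num=13
  num=13, y=36
  num=13, y=36, count=35
  num=71, y=36, count=35
  num=71, y=35, count=35

Final answer: 71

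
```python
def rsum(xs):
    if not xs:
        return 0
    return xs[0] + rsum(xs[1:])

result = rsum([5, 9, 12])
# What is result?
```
Call trace:
rsum(xs=[5, 9, 12])
  rsum(xs=[9, 12])
    rsum(xs=[12])
      rsum(xs=[])
      -> return 0
    -> return 12
  -> return 21
-> return 26

Final answer: 26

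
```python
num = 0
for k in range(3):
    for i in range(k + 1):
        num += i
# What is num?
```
Trace:
  num=0
  num=0, k=0, i=0
  num=0, k=1, i=0
  num=1, k=1, i=1
  num=1, k=2, i=0
  num=2, k=2, i=1
  num=4, k=2, i=2

Final answer: 4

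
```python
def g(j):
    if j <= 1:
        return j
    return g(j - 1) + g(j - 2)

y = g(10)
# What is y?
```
Call trace (a repeated sub-call is expanded the first time; later identical calls just restate its return value):
g(j=10)
  g(j=9)
    g(j=8)
      g(j=7)
        g(j=6)
          g(j=5)
            g(j=4)
              g(j=3)
                g(j=2)
                  g(j=1)
                  -> return 1
                  g(j=0)
                  -> return 0
                -> return 1
                g(j=1)
                -> return 1
              -> return 2
              g(j=2) -> return 1  (same call as traced above)
            -> return 3
            g(j=3) -> return 2  (same call as traced above)
          -> return 5
          g(j=4) -> return 3  (same call as traced above)
        -> return 8
        g(j=5) -> return 5  (same call as traced above)
      -> return 13
      g(j=6) -> return 8  (same call as traced above)
    -> return 21
    g(j=7) -> return 13  (same call as traced above)
  -> return 34
  g(j=8) -> return 21  (same call as traced above)
-> return 55

Final answer: 55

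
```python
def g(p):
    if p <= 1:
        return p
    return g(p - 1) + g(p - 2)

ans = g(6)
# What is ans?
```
Call trace (a repeated sub-call is expanded the first time; later identical calls just restate its return value):
g(p=6)
  g(p=5)
    g(p=4)
      g(p=3)
        g(p=2)
          g(p=1)
          -> return 1
          g(p=0)
          -> return 0
        -> return 1
        g(p=1)
        -> return 1
      -> return 2
      g(p=2) -> return 1  (same call as traced above)
    -> return 3
    g(p=3) -> return 2  (same call as traced above)
  -> return 5
  g(p=4) -> return 3  (same call as traced above)
-> return 8

Final answer: 8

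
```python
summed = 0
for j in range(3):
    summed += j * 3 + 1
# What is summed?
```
Trace:
  summed=0
  summed=1, j=0
  summed=5, j=1
  summed=12, j=2

Final answer: 12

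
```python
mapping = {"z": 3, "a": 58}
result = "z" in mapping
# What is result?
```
Trace:
  mapping={'z': 3, 'a': 58}
  mapping={'z': 3, 'a': 58}, result=True

Final answer: True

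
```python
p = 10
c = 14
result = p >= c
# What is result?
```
Trace:
  p=10
  p=10, c=14
  p=10, c=14, result=False

Final answer: False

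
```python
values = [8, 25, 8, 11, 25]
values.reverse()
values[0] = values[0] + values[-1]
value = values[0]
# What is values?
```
Trace:
  values=[8, 25, 8, 11, 25]
  values=[25, 11, 8, 25, 8]
  values=[33, 11, 8, 25, 8]
  values=[33, 11, 8, 25, 8], value=33

Final answer: [33, 11, 8, 25, 8]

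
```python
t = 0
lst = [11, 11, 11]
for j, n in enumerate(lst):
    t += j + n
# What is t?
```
Trace:
  t=0
  t=11, j=0, n=11
  t=23, j=1, n=11
  t=36, j=2, n=11

Final answer: 36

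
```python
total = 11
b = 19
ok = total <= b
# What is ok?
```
Trace:
  total=11
  total=11, b=19
  total=11, b=19, ok=True

Final answer: True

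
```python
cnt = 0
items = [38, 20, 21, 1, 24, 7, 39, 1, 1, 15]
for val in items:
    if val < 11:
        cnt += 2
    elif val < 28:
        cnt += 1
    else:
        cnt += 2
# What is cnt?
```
Trace:
  cnt=0
  cnt=2, val=38
  cnt=3, val=20
  cnt=4, val=21
  cnt=6, val=1
  cnt=7, val=24
  cnt=9, val=7
  cnt=11, val=39
  cnt=13, val=1
  cnt=15, val=1
  cnt=16, val=15

Final answer: 16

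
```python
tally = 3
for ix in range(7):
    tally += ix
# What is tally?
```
Trace:
  tally=3
  tally=3, ix=0
  tally=4, ix=1
  tally=6, ix=2
  tally=9, ix=3
  tally=13, ix=4
  tally=18, ix=5
  tally=24, ix=6

Final answer: 24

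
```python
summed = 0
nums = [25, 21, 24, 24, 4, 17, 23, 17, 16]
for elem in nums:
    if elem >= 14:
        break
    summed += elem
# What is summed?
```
Trace:
  summed=0
  summed=0, elem=25

Final answer: 0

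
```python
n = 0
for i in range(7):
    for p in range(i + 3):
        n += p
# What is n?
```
Trace:
  n=0
  n=0, i=0, p=0
  n=1, i=0, p=1
  n=3, i=0, p=2
  n=3, i=1, p=0
  n=4, i=1, p=1
  n=6, i=1, p=2
  n=9, i=1, p=3
  n=9, i=2, p=0
  n=10, i=2, p=1
  n=12, i=2, p=2
  n=15, i=2, p=3
  n=19, i=2, p=4
  n=19, i=3, p=0
  n=20, i=3, p=1
  n=22, i=3, p=2
  n=25, i=3, p=3
  n=29, i=3, p=4
  n=34, i=3, p=5
  n=34, i=4, p=0
  n=35, i=4, p=1
  n=37, i=4, p=2
  n=40, i=4, p=3
  n=44, i=4, p=4
  n=49, i=4, p=5
  n=55, i=4, p=6
  n=55, i=5, p=0
  n=56, i=5, p=1
  n=58, i=5, p=2
  n=61, i=5, p=3
  n=65, i=5, p=4
  n=70, i=5, p=5
  n=76, i=5, p=6
  n=83, i=5, p=7
  n=83, i=6, p=0
  n=84, i=6, p=1
  n=86, i=6, p=2
  n=89, i=6, p=3
  n=93, i=6, p=4
  n=98, i=6, p=5
  n=104, i=6, p=6
  n=111, i=6, p=7
  n=119, i=6, p=8

Final answer: 119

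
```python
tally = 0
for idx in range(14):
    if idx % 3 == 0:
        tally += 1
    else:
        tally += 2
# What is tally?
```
Trace:
  tally=0
  tally=1, idx=0
  tally=3, idx=1
  tally=5, idx=2
  tally=6, idx=3
  tally=8, idx=4
  tally=10, idx=5
  tally=11, idx=6
  tally=13, idx=7
  tally=15, idx=8
  tally=16, idx=9
  tally=18, idx=10
  tally=20, idx=11
  tally=21, idx=12
  tally=23, idx=13

Final answer: 23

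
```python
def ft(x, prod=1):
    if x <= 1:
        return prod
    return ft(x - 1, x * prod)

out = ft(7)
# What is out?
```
Call trace:
ft(x=7, prod=1)
  ft(x=6, prod=7)
    ft(x=5, prod=42)
      ft(x=4, prod=210)
        ft(x=3, prod=840)
          ft(x=2, prod=2520)
            ft(x=1, prod=5040)
            -> return 5040
          -> return 5040
        -> return 5040
      -> return 5040
    -> return 5040
  -> return 5040
-> return 5040

Final answer: 5040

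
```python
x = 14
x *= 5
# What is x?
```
Trace:
  x=14
  x=70

Final answer: 70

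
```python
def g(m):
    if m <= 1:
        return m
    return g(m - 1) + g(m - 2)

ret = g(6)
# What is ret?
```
Call trace (a repeated sub-call is expanded the first time; later identical calls just restate its return value):
g(m=6)
  g(m=5)
    g(m=4)
      g(m=3)
        g(m=2)
          g(m=1)
          -> return 1
          g(m=0)
          -> return 0
        -> return 1
        g(m=1)
        -> return 1
      -> return 2
      g(m=2) -> return 1  (same call as traced above)
    -> return 3
    g(m=3) -> return 2  (same call as traced above)
  -> return 5
  g(m=4) -> return 3  (same call as traced above)
-> return 8

Final answer: 8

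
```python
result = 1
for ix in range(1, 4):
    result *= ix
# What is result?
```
Trace:
  result=1
  result=1, ix=1
  result=2, ix=2
  result=6, ix=3

Final answer: 6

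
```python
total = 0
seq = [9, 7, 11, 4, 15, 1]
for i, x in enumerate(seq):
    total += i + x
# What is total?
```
Trace:
  total=0
  total=9, i=0, x=9
  total=17, i=1, x=7
  total=30, i=2, x=11
  total=37, i=3, x=4
  total=56, i=4, x=15
  total=62, i=5, x=1

Final answer: 62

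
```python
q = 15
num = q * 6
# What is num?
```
Trace:
  q=15
  q=15, num=90

Final answer: 90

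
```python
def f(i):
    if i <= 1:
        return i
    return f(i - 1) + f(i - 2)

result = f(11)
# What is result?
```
Call trace (a repeated sub-call is expanded the first time; later identical calls just restate its return value):
f(i=11)
  f(i=10)
    f(i=9)
      f(i=8)
        f(i=7)
          f(i=6)
            f(i=5)
              f(i=4)
                f(i=3)
                  f(i=2)
                    f(i=1)
                    -> return 1
                    f(i=0)
                    -> return 0
                  -> return 1
                  f(i=1)
                  -> return 1
                -> return 2
                f(i=2) -> return 1  (same call as traced above)
              -> return 3
              f(i=3) -> return 2  (same call as traced above)
            -> return 5
            f(i=4) -> return 3  (same call as traced above)
          -> return 8
          f(i=5) -> return 5  (same call as traced above)
        -> return 13
        f(i=6) -> return 8  (same call as traced above)
      -> return 21
      f(i=7) -> return 13  (same call as traced above)
    -> return 34
    f(i=8) -> return 21  (same call as traced above)
  -> return 55
  f(i=9) -> return 34  (same call as traced above)
-> return 89

Final answer: 89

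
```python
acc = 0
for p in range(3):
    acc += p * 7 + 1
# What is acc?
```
Trace:
  acc=0
  acc=1, p=0
  acc=9, p=1
  acc=24, p=2

Final answer: 24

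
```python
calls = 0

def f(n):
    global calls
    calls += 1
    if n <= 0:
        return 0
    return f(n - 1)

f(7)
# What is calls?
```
Call trace:
f(n=7)
  f(n=6)
    f(n=5)
      f(n=4)
        f(n=3)
          f(n=2)
            f(n=1)
              f(n=0)
              -> return 0
            -> return 0
          -> return 0
        -> return 0
      -> return 0
    -> return 0
  -> return 0
-> return 0

calls is incremented once per call. f is entered once for each n = 7, 6, 5, 4, 3, 2, 1, 0 (the n <= 0 call returns without recursing), i.e. 7 + 1 calls.
calls = 8

Final answer: 8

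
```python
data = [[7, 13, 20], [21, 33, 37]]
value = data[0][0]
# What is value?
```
Trace:
  data=[[7, 13, 20], [21, 33, 37]]
  data=[[7, 13, 20], [21, 33, 37]], value=7

Final answer: 7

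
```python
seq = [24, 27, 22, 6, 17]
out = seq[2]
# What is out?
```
Trace:
  seq=[24, 27, 22, 6, 17]
  seq=[24, 27, 22, 6, 17], out=22

Final answer: 22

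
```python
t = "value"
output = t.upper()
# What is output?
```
Trace:
  t='value'
  t='value', output='VALUE'

Final answer: 'VALUE'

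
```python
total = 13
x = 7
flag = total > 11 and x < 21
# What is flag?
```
Trace:
  total=13
  total=13, x=7
  total=13, x=7, flag=True

Final answer: True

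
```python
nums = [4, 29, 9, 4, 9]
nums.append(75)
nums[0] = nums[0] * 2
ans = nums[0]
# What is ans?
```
Trace:
  nums=[4, 29, 9, 4, 9]
  nums=[4, 29, 9, 4, 9, 75]
  nums=[8, 29, 9, 4, 9, 75]
  nums=[8, 29, 9, 4, 9, 75], ans=8

Final answer: 8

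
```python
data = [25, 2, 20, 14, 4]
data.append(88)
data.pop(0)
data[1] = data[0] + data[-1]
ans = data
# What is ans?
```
Trace:
  data=[25, 2, 20, 14, 4]
  data=[25, 2, 20, 14, 4, 88]
  data=[2, 20, 14, 4, 88]
  data=[2, 90, 14, 4, 88]
  data=[2, 90, 14, 4, 88], ans=[2, 90, 14, 4, 88]

Final answer: [2, 90, 14, 4, 88]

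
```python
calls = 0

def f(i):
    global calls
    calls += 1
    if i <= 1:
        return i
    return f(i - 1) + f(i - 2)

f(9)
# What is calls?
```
Call trace (a repeated sub-call is expanded the first time; later identical calls just restate its return value):
f(i=9)
  f(i=8)
    f(i=7)
      f(i=6)
        f(i=5)
          f(i=4)
            f(i=3)
              f(i=2)
                f(i=1)
                -> return 1
                f(i=0)
                -> return 0
              -> return 1
              f(i=1)
              -> return 1
            -> return 2
            f(i=2) -> return 1  (same call as traced above)
          -> return 3
          f(i=3) -> return 2  (same call as traced above)
        -> return 5
        f(i=4) -> return 3  (same call as traced above)
      -> return 8
      f(i=5) -> return 5  (same call as traced above)
    -> return 13
    f(i=6) -> return 8  (same call as traced above)
  -> return 21
  f(i=7) -> return 13  (same call as traced above)
-> return 34

calls is incremented once per call, so count the calls in each subtree. Let C(i) = number of calls made by f(i).
C(0) = C(1) = 1 (base case, no recursion); C(i) = 1 + C(i - 1) + C(i - 2) otherwise.
C(2) = 1 + C(1) + C(0) = 1 + 1 + 1 = 3
C(3) = 1 + C(2) + C(1) = 1 + 3 + 1 = 5
C(4) = 1 + C(3) + C(2) = 1 + 5 + 3 = 9
C(5) = 1 + C(4) + C(3) = 1 + 9 + 5 = 15
C(6) = 1 + C(5) + C(4) = 1 + 15 + 9 = 25
C(7) = 1 + C(6) + C(5) = 1 + 25 + 15 = 41
C(8) = 1 + C(7) + C(6) = 1 + 41 + 25 = 67
C(9) = 1 + C(8) + C(7) = 1 + 67 + 41 = 109
calls = C(9) = 109

Final answer: 109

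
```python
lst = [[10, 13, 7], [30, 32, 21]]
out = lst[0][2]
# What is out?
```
Trace:
  lst=[[10, 13, 7], [30, 32, 21]]
  lst=[[10, 13, 7], [30, 32, 21]], out=7

Final answer: 7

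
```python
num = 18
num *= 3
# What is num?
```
Trace:
  num=18
  num=54

Final answer: 54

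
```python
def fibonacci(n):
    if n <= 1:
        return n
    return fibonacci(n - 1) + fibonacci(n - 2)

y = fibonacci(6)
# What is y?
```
Call trace (a repeated sub-call is expanded the first time; later identical calls just restate its return value):
fibonacci(n=6)
  fibonacci(n=5)
    fibonacci(n=4)
      fibonacci(n=3)
        fibonacci(n=2)
          fibonacci(n=1)
          -> return 1
          fibonacci(n=0)
          -> return 0
        -> return 1
        fibonacci(n=1)
        -> return 1
      -> return 2
      fibonacci(n=2) -> return 1  (same call as traced above)
    -> return 3
    fibonacci(n=3) -> return 2  (same call as traced above)
  -> return 5
  fibonacci(n=4) -> return 3  (same call as traced above)
-> return 8

Final answer: 8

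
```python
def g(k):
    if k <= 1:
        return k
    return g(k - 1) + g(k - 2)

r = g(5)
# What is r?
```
Call trace (a repeated sub-call is expanded the first time; later identical calls just restate its return value):
g(k=5)
  g(k=4)
    g(k=3)
      g(k=2)
        g(k=1)
        -> return 1
        g(k=0)
        -> return 0
      -> return 1
      g(k=1)
      -> return 1
    -> return 2
    g(k=2) -> return 1  (same call as traced above)
  -> return 3
  g(k=3) -> return 2  (same call as traced above)
-> return 5

Final answer: 5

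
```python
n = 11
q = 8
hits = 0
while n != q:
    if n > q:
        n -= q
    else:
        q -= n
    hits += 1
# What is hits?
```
Trace:
  n=11
  n=11, q=8
  n=11, q=8, hits=0
  n=3, q=8, hits=1
  n=3, q=5, hits=2
  n=3, q=2, hits=3
  n=1, q=2, hits=4
  n=1, q=1, hits=5

Final answer: 5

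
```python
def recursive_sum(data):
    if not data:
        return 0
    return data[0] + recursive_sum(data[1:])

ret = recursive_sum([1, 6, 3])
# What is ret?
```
Call trace:
recursive_sum(data=[1, 6, 3])
  recursive_sum(data=[6, 3])
    recursive_sum(data=[3])
      recursive_sum(data=[])
      -> return 0
    -> return 3
  -> return 9
-> return 10

Final answer: 10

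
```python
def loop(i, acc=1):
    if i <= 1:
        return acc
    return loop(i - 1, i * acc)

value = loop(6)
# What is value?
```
Call trace:
loop(i=6, acc=1)
  loop(i=5, acc=6)
    loop(i=4, acc=30)
      loop(i=3, acc=120)
        loop(i=2, acc=360)
          loop(i=1, acc=720)
          -> return 720
        -> return 720
      -> return 720
    -> return 720
  -> return 720
-> return 720

Final answer: 720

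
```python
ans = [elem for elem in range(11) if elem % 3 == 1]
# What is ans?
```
Trace:
  elem=0
  elem=1
  elem=2
  elem=3
  elem=4
  elem=5
  elem=6
  elem=7
  elem=8
  elem=9
  elem=10
  ans=[1, 4, 7, 10]

Final answer: [1, 4, 7, 10]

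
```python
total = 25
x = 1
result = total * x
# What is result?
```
Trace:
  total=25
  total=25, x=1
  total=25, x=1, result=25

Final answer: 25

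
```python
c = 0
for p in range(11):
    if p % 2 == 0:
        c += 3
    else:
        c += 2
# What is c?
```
Trace:
  c=0
  c=3, p=0
  c=5, p=1
  c=8, p=2
  c=10, p=3
  c=13, p=4
  c=15, p=5
  c=18, p=6
  c=20, p=7
  c=23, p=8
  c=25, p=9
  c=28, p=10

Final answer: 28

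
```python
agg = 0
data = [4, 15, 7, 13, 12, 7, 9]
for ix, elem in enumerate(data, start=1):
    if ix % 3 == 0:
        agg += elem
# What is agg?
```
Trace:
  agg=0
  agg=0, ix=1, elem=4
  agg=0, ix=2, elem=15
  agg=7, ix=3, elem=7
  agg=7, ix=4, elem=13
  agg=7, ix=5, elem=12
  agg=14, ix=6, elem=7
  agg=14, ix=7, elem=9

Final answer: 14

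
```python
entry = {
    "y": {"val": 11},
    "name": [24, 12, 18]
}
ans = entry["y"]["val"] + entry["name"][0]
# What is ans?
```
Trace:
  entry={'y': {'val': 11}, 'name': [24, 12, 18]}
  entry={'y': {'val': 11}, 'name': [24, 12, 18]}, ans=35

Final answer: 35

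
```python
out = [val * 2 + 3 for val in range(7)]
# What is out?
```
Trace:
  val=0
  val=1
  val=2
  val=3
  val=4
  val=5
  val=6
  out=[3, 5, 7, 9, 11, 13, 15]

Final answer: [3, 5, 7, 9, 11, 13, 15]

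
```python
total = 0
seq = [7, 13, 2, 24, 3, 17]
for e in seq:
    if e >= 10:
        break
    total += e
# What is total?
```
Trace:
  total=0
  total=7, e=7
  total=7, e=13

Final answer: 7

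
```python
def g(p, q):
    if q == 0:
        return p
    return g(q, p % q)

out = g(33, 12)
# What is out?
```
Call trace:
g(p=33, q=12)
  g(p=12, q=9)
    g(p=9, q=3)
      g(p=3, q=0)
      -> return 3
    -> return 3
  -> return 3
-> return 3

Final answer: 3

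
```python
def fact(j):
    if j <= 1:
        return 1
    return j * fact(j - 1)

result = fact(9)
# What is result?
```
Call trace:
fact(j=9)
  fact(j=8)
    fact(j=7)
      fact(j=6)
        fact(j=5)
          fact(j=4)
            fact(j=3)
              fact(j=2)
                fact(j=1)
                -> return 1
              -> return 2
            -> return 6
          -> return 24
        -> return 120
      -> return 720
    -> return 5040
  -> return 40320
-> return 362880

Final answer: 362880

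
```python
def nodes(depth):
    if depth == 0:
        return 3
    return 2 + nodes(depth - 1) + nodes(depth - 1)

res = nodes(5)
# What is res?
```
Call trace (a repeated sub-call is expanded the first time; later identical calls just restate its return value):
nodes(depth=5)
  nodes(depth=4)
    nodes(depth=3)
      nodes(depth=2)
        nodes(depth=1)
          nodes(depth=0)
          -> return 3
          nodes(depth=0)
          -> return 3
        -> return 8
        nodes(depth=1) -> return 8  (same call as traced above)
      -> return 18
      nodes(depth=2) -> return 18  (same call as traced above)
    -> return 38
    nodes(depth=3) -> return 38  (same call as traced above)
  -> return 78
  nodes(depth=4) -> return 78  (same call as traced above)
-> return 158

Final answer: 158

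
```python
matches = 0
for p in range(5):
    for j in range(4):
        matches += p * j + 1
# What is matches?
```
Trace:
  matches=0
  matches=1, p=0, j=0
  matches=2, p=0, j=1
  matches=3, p=0, j=2
  matches=4, p=0, j=3
  matches=5, p=1, j=0
  matches=7, p=1, j=1
  matches=10, p=1, j=2
  matches=14, p=1, j=3
  matches=15, p=2, j=0
  matches=18, p=2, j=1
  matches=23, p=2, j=2
  matches=30, p=2, j=3
  matches=31, p=3, j=0
  matches=35, p=3, j=1
  matches=42, p=3, j=2
  matches=52, p=3, j=3
  matches=53, p=4, j=0
  matches=58, p=4, j=1
  matches=67, p=4, j=2
  matches=80, p=4, j=3

Final answer: 80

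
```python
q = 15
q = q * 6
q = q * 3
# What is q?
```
Trace:
  q=15
  q=90
  q=270

Final answer: 270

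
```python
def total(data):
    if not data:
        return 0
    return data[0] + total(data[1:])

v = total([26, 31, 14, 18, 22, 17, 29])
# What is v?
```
Call trace:
total(data=[26, 31, 14, 18, 22, 17, 29])
  total(data=[31, 14, 18, 22, 17, 29])
    total(data=[14, 18, 22, 17, 29])
      total(data=[18, 22, 17, 29])
        total(data=[22, 17, 29])
          total(data=[17, 29])
            total(data=[29])
              total(data=[])
              -> return 0
            -> return 29
          -> return 46
        -> return 68
      -> return 86
    -> return 100
  -> return 131
-> return 157

Final answer: 157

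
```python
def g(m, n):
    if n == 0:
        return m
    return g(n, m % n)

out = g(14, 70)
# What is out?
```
Call trace:
g(m=14, n=70)
  g(m=70, n=14)
    g(m=14, n=0)
    -> return 14
  -> return 14
-> return 14

Final answer: 14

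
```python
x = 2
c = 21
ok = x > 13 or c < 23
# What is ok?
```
Trace:
  x=2
  x=2, c=21
  x=2, c=21, ok=True

Final answer: True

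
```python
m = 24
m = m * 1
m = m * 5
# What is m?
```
Trace:
  m=24
  m=24
  m=120

Final answer: 120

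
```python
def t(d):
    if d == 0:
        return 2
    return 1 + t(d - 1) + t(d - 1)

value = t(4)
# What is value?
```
Call trace (a repeated sub-call is expanded the first time; later identical calls just restate its return value):
t(d=4)
  t(d=3)
    t(d=2)
      t(d=1)
        t(d=0)
        -> return 2
        t(d=0)
        -> return 2
      -> return 5
      t(d=1) -> return 5  (same call as traced above)
    -> return 11
    t(d=2) -> return 11  (same call as traced above)
  -> return 23
  t(d=3) -> return 23  (same call as traced above)
-> return 47

Final answer: 47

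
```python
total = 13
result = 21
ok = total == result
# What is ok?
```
Trace:
  total=13
  total=13, result=21
  total=13, result=21, ok=False

Final answer: False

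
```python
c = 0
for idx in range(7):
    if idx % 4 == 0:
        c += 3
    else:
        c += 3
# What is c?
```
Trace:
  c=0
  c=3, idx=0
  c=6, idx=1
  c=9, idx=2
  c=12, idx=3
  c=15, idx=4
  c=18, idx=5
  c=21, idx=6

Final answer: 21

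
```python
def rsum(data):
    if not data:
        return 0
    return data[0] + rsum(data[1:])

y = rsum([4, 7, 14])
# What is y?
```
Call trace:
rsum(data=[4, 7, 14])
  rsum(data=[7, 14])
    rsum(data=[14])
      rsum(data=[])
      -> return 0
    -> return 14
  -> return 21
-> return 25

Final answer: 25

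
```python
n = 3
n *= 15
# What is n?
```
Trace:
  n=3
  n=45

Final answer: 45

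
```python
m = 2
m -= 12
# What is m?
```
Trace:
  m=2
  m=-10

Final answer: -10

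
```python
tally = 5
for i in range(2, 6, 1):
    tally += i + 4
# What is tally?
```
Trace:
  tally=5
  tally=11, i=2
  tally=18, i=3
  tally=26, i=4
  tally=35, i=5

Final answer: 35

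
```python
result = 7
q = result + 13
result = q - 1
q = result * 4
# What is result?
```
Trace:
  result=7
  result=7, q=20
  result=19, q=20
  result=19, q=76

Final answer: 19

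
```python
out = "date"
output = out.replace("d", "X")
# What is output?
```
Trace:
  out='date'
  out='date', output='Xate'

Final answer: 'Xate'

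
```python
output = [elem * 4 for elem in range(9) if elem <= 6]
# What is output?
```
Trace:
  elem=0
  elem=1
  elem=2
  elem=3
  elem=4
  elem=5
  elem=6
  elem=7
  elem=8
  output=[0, 4, 8, 12, 16, 20, 24]

Final answer: [0, 4, 8, 12, 16, 20, 24]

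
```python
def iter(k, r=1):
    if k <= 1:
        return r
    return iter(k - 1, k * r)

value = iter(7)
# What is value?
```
Call trace:
iter(k=7, r=1)
  iter(k=6, r=7)
    iter(k=5, r=42)
      iter(k=4, r=210)
        iter(k=3, r=840)
          iter(k=2, r=2520)
            iter(k=1, r=5040)
            -> return 5040
          -> return 5040
        -> return 5040
      -> return 5040
    -> return 5040
  -> return 5040
-> return 5040

Final answer: 5040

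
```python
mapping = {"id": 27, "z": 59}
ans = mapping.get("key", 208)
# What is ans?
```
Trace:
  mapping={'id': 27, 'z': 59}
  mapping={'id': 27, 'z': 59}, ans=208

Final answer: 208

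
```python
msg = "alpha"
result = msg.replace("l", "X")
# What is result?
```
Trace:
  msg='alpha'
  msg='alpha', result='aXpha'

Final answer: 'aXpha'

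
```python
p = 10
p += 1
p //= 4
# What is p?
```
Trace:
  p=10
  p=11
  p=2

Final answer: 2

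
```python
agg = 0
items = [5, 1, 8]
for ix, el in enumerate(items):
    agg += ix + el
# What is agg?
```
Trace:
  agg=0
  agg=5, ix=0, el=5
  agg=7, ix=1, el=1
  agg=17, ix=2, el=8

Final answer: 17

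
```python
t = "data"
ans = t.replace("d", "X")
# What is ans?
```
Trace:
  t='data'
  t='data', ans='Xata'

Final answer: 'Xata'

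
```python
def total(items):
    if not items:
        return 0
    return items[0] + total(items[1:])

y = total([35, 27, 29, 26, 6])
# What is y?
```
Call trace:
total(items=[35, 27, 29, 26, 6])
  total(items=[27, 29, 26, 6])
    total(items=[29, 26, 6])
      total(items=[26, 6])
        total(items=[6])
          total(items=[])
          -> return 0
        -> return 6
      -> return 32
    -> return 61
  -> return 88
-> return 123

Final answer: 123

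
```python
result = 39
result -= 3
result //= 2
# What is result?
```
Trace:
  result=39
  result=36
  result=18

Final answer: 18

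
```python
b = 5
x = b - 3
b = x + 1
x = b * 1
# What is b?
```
Trace:
  b=5
  b=5, x=2
  b=3, x=2
  b=3, x=3

Final answer: 3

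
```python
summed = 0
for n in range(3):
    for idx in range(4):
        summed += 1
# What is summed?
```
Trace:
  summed=0
  summed=1, n=0, idx=0
  summed=2, n=0, idx=1
  summed=3, n=0, idx=2
  summed=4, n=0, idx=3
  summed=5, n=1, idx=0
  summed=6, n=1, idx=1
  summed=7, n=1, idx=2
  summed=8, n=1, idx=3
  summed=9, n=2, idx=0
  summed=10, n=2, idx=1
  summed=11, n=2, idx=2
  summed=12, n=2, idx=3

Final answer: 12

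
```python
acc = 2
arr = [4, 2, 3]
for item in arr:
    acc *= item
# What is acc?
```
Trace:
  acc=2
  acc=8, item=4
  acc=16, item=2
  acc=48, item=3

Final answer: 48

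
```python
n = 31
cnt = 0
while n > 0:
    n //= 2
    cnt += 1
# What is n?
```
Trace:
  n=31
  n=31, cnt=0
  n=15, cnt=1
  n=7, cnt=2
  n=3, cnt=3
  n=1, cnt=4
  n=0, cnt=5

Final answer: 0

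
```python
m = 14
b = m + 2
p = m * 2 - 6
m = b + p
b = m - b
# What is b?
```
Trace:
  m=14
  m=14, b=16
  m=14, b=16, p=22
  m=38, b=16, p=22
  m=38, b=22, p=22

Final answer: 22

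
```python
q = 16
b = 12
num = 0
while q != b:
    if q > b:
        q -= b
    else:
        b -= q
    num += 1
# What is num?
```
Trace:
  q=16
  q=16, b=12
  q=16, b=12, num=0
  q=4, b=12, num=1
  q=4, b=8, num=2
  q=4, b=4, num=3

Final answer: 3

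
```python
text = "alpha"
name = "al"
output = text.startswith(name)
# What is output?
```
Trace:
  text='alpha'
  text='alpha', name='al'
  text='alpha', name='al', output=True

Final answer: True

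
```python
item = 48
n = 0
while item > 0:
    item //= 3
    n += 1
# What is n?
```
Trace:
  item=48
  item=48, n=0
  item=16, n=1
  item=5, n=2
  item=1, n=3
  item=0, n=4

Final answer: 4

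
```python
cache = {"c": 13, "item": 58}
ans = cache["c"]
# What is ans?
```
Trace:
  cache={'c': 13, 'item': 58}
  cache={'c': 13, 'item': 58}, ans=13

Final answer: 13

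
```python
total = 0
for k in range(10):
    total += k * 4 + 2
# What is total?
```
Trace:
  total=0
  total=2, k=0
  total=8, k=1
  total=18, k=2
  total=32, k=3
  total=50, k=4
  total=72, k=5
  total=98, k=6
  total=128, k=7
  total=162, k=8
  total=200, k=9

Final answer: 200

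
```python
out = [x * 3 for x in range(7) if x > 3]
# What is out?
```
Trace:
  x=0
  x=1
  x=2
  x=3
  x=4
  x=5
  x=6
  out=[12, 15, 18]

Final answer: [12, 15, 18]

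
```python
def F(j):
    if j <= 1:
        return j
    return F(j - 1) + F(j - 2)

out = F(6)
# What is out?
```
Call trace (a repeated sub-call is expanded the first time; later identical calls just restate its return value):
F(j=6)
  F(j=5)
    F(j=4)
      F(j=3)
        F(j=2)
          F(j=1)
          -> return 1
          F(j=0)
          -> return 0
        -> return 1
        F(j=1)
        -> return 1
      -> return 2
      F(j=2) -> return 1  (same call as traced above)
    -> return 3
    F(j=3) -> return 2  (same call as traced above)
  -> return 5
  F(j=4) -> return 3  (same call as traced above)
-> return 8

Final answer: 8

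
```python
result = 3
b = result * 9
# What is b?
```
Trace:
  result=3
  result=3, b=27

Final answer: 27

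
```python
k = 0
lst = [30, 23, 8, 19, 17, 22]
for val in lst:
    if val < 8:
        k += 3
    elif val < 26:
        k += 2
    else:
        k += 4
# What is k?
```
Trace:
  k=0
  k=4, val=30
  k=6, val=23
  k=8, val=8
  k=10, val=19
  k=12, val=17
  k=14, val=22

Final answer: 14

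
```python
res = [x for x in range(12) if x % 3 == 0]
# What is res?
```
Trace:
  x=0
  x=1
  x=2
  x=3
  x=4
  x=5
  x=6
  x=7
  x=8
  x=9
  x=10
  x=11
  res=[0, 3, 6, 9]

Final answer: [0, 3, 6, 9]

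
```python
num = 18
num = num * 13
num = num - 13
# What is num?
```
Trace:
  num=18
  num=234
  num=221

Final answer: 221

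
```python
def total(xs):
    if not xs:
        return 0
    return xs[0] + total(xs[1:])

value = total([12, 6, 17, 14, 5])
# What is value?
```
Call trace:
total(xs=[12, 6, 17, 14, 5])
  total(xs=[6, 17, 14, 5])
    total(xs=[17, 14, 5])
      total(xs=[14, 5])
        total(xs=[5])
          total(xs=[])
          -> return 0
        -> return 5
      -> return 19
    -> return 36
  -> return 42
-> return 54

Final answer: 54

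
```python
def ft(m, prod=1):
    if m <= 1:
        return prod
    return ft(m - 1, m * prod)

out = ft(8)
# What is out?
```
Call trace:
ft(m=8, prod=1)
  ft(m=7, prod=8)
    ft(m=6, prod=56)
      ft(m=5, prod=336)
        ft(m=4, prod=1680)
          ft(m=3, prod=6720)
            ft(m=2, prod=20160)
              ft(m=1, prod=40320)
              -> return 40320
            -> return 40320
          -> return 40320
        -> return 40320
      -> return 40320
    -> return 40320
  -> return 40320
-> return 40320

Final answer: 40320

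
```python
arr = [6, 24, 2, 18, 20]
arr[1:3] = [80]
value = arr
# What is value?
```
Trace:
  arr=[6, 24, 2, 18, 20]
  arr=[6, 80, 18, 20]
  arr=[6, 80, 18, 20], value=[6, 80, 18, 20]

Final answer: [6, 80, 18, 20]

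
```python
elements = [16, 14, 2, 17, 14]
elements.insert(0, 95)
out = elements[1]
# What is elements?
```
Trace:
  elements=[16, 14, 2, 17, 14]
  elements=[95, 16, 14, 2, 17, 14]
  elements=[95, 16, 14, 2, 17, 14], out=16

Final answer: [95, 16, 14, 2, 17, 14]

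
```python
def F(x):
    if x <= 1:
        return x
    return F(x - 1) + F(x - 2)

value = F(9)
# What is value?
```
Call trace (a repeated sub-call is expanded the first time; later identical calls just restate its return value):
F(x=9)
  F(x=8)
    F(x=7)
      F(x=6)
        F(x=5)
          F(x=4)
            F(x=3)
              F(x=2)
                F(x=1)
                -> return 1
                F(x=0)
                -> return 0
              -> return 1
              F(x=1)
              -> return 1
            -> return 2
            F(x=2) -> return 1  (same call as traced above)
          -> return 3
          F(x=3) -> return 2  (same call as traced above)
        -> return 5
        F(x=4) -> return 3  (same call as traced above)
      -> return 8
      F(x=5) -> return 5  (same call as traced above)
    -> return 13
    F(x=6) -> return 8  (same call as traced above)
  -> return 21
  F(x=7) -> return 13  (same call as traced above)
-> return 34

Final answer: 34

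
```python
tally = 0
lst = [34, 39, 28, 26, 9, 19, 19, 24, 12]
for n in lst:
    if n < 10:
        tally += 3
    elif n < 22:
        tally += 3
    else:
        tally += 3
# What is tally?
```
Trace:
  tally=0
  tally=3, n=34
  tally=6, n=39
  tally=9, n=28
  tally=12, n=26
  tally=15, n=9
  tally=18, n=19
  tally=21, n=19
  tally=24, n=24
  tally=27, n=12

Final answer: 27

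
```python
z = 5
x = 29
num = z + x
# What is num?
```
Trace:
  z=5
  z=5, x=29
  z=5, x=29, num=34

Final answer: 34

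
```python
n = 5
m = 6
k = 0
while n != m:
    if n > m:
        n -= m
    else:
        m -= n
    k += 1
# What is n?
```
Trace:
  n=5
  n=5, m=6
  n=5, m=6, k=0
  n=5, m=1, k=1
  n=4, m=1, k=2
  n=3, m=1, k=3
  n=2, m=1, k=4
  n=1, m=1, k=5

Final answer: 1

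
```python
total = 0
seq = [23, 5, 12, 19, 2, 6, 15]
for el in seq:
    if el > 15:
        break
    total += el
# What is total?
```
Trace:
  total=0
  total=0, el=23

Final answer: 0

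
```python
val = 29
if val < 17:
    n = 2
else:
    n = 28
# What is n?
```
Trace:
  val=29
  val=29, n=28

Final answer: 28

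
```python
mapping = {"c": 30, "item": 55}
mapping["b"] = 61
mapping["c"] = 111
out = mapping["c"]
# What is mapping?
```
Trace:
  mapping={'c': 30, 'item': 55}
  mapping={'c': 30, 'item': 55, 'b': 61}
  mapping={'c': 111, 'item': 55, 'b': 61}
  mapping={'c': 111, 'item': 55, 'b': 61}, out=111

Final answer: {'c': 111, 'item': 55, 'b': 61}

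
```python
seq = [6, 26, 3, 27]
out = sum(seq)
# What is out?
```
Trace:
  seq=[6, 26, 3, 27]
  seq=[6, 26, 3, 27], out=62

Final answer: 62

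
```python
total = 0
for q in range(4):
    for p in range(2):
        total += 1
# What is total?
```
Trace:
  total=0
  total=1, q=0, p=0
  total=2, q=0, p=1
  total=3, q=1, p=0
  total=4, q=1, p=1
  total=5, q=2, p=0
  total=6, q=2, p=1
  total=7, q=3, p=0
  total=8, q=3, p=1

Final answer: 8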